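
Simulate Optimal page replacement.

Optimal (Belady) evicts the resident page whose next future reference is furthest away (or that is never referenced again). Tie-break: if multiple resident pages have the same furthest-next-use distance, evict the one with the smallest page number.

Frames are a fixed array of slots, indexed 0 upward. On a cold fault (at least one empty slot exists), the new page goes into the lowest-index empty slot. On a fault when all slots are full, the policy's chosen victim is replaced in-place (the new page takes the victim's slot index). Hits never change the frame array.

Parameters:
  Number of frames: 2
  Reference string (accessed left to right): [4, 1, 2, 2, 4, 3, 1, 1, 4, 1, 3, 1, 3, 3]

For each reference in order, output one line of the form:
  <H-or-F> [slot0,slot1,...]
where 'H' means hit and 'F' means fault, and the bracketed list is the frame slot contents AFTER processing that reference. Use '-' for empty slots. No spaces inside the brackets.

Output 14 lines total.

F [4,-]
F [4,1]
F [4,2]
H [4,2]
H [4,2]
F [4,3]
F [4,1]
H [4,1]
H [4,1]
H [4,1]
F [3,1]
H [3,1]
H [3,1]
H [3,1]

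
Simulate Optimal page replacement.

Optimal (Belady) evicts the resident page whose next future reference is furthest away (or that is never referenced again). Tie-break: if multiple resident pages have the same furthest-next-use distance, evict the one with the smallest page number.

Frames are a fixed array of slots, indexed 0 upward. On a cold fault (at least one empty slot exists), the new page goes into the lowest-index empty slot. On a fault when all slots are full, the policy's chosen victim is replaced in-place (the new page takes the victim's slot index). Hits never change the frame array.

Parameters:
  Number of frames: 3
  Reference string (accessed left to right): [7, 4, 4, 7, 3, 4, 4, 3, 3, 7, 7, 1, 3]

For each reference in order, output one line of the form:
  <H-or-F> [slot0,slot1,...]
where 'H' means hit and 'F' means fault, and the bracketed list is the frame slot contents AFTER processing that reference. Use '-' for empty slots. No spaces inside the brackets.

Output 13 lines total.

F [7,-,-]
F [7,4,-]
H [7,4,-]
H [7,4,-]
F [7,4,3]
H [7,4,3]
H [7,4,3]
H [7,4,3]
H [7,4,3]
H [7,4,3]
H [7,4,3]
F [7,1,3]
H [7,1,3]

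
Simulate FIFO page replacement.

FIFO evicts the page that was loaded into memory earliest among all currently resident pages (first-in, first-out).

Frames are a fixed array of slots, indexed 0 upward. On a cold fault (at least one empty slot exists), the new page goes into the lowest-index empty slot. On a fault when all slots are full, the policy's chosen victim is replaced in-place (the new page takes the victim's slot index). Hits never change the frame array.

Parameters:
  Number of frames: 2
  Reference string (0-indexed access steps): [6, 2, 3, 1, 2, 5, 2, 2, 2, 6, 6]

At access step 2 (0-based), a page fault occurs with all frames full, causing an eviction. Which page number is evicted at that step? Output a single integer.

Answer: 6

Derivation:
Step 0: ref 6 -> FAULT, frames=[6,-]
Step 1: ref 2 -> FAULT, frames=[6,2]
Step 2: ref 3 -> FAULT, evict 6, frames=[3,2]
At step 2: evicted page 6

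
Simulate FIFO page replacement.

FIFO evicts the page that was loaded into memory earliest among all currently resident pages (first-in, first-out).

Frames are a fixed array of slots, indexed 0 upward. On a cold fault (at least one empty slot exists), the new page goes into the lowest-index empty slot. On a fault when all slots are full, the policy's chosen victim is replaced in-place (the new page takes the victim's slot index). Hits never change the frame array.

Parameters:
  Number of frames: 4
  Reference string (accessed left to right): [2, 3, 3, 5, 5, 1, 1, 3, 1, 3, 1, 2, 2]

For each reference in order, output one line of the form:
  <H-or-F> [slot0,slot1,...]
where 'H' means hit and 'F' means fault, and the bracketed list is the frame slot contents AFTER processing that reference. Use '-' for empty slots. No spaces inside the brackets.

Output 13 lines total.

F [2,-,-,-]
F [2,3,-,-]
H [2,3,-,-]
F [2,3,5,-]
H [2,3,5,-]
F [2,3,5,1]
H [2,3,5,1]
H [2,3,5,1]
H [2,3,5,1]
H [2,3,5,1]
H [2,3,5,1]
H [2,3,5,1]
H [2,3,5,1]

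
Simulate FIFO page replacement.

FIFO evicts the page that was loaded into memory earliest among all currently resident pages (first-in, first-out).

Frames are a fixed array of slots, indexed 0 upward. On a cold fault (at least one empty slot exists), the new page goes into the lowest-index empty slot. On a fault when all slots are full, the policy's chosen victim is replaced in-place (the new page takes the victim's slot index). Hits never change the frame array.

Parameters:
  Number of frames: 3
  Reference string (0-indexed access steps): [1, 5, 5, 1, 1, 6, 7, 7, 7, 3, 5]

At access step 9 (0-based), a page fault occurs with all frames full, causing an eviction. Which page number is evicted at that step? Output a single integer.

Step 0: ref 1 -> FAULT, frames=[1,-,-]
Step 1: ref 5 -> FAULT, frames=[1,5,-]
Step 2: ref 5 -> HIT, frames=[1,5,-]
Step 3: ref 1 -> HIT, frames=[1,5,-]
Step 4: ref 1 -> HIT, frames=[1,5,-]
Step 5: ref 6 -> FAULT, frames=[1,5,6]
Step 6: ref 7 -> FAULT, evict 1, frames=[7,5,6]
Step 7: ref 7 -> HIT, frames=[7,5,6]
Step 8: ref 7 -> HIT, frames=[7,5,6]
Step 9: ref 3 -> FAULT, evict 5, frames=[7,3,6]
At step 9: evicted page 5

Answer: 5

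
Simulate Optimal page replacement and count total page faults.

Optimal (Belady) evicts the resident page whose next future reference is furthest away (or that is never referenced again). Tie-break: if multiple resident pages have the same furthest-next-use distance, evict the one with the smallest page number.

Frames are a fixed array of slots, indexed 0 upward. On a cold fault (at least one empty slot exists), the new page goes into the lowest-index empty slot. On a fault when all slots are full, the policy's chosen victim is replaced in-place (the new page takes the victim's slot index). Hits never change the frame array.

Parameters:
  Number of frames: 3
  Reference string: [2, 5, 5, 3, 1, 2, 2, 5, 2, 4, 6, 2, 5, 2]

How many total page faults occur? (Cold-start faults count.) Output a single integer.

Answer: 6

Derivation:
Step 0: ref 2 → FAULT, frames=[2,-,-]
Step 1: ref 5 → FAULT, frames=[2,5,-]
Step 2: ref 5 → HIT, frames=[2,5,-]
Step 3: ref 3 → FAULT, frames=[2,5,3]
Step 4: ref 1 → FAULT (evict 3), frames=[2,5,1]
Step 5: ref 2 → HIT, frames=[2,5,1]
Step 6: ref 2 → HIT, frames=[2,5,1]
Step 7: ref 5 → HIT, frames=[2,5,1]
Step 8: ref 2 → HIT, frames=[2,5,1]
Step 9: ref 4 → FAULT (evict 1), frames=[2,5,4]
Step 10: ref 6 → FAULT (evict 4), frames=[2,5,6]
Step 11: ref 2 → HIT, frames=[2,5,6]
Step 12: ref 5 → HIT, frames=[2,5,6]
Step 13: ref 2 → HIT, frames=[2,5,6]
Total faults: 6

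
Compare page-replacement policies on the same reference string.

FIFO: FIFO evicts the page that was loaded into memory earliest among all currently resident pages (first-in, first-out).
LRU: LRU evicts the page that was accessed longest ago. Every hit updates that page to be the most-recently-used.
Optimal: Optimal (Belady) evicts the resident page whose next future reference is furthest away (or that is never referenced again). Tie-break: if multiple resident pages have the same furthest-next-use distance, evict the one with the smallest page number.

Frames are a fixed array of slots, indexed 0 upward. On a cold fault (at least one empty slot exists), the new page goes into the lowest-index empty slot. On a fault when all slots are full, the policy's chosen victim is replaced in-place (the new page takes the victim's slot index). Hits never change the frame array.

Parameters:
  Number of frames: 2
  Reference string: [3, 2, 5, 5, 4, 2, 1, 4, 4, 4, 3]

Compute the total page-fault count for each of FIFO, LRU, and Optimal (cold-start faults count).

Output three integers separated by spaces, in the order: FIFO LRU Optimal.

Answer: 8 8 6

Derivation:
--- FIFO ---
  step 0: ref 3 -> FAULT, frames=[3,-] (faults so far: 1)
  step 1: ref 2 -> FAULT, frames=[3,2] (faults so far: 2)
  step 2: ref 5 -> FAULT, evict 3, frames=[5,2] (faults so far: 3)
  step 3: ref 5 -> HIT, frames=[5,2] (faults so far: 3)
  step 4: ref 4 -> FAULT, evict 2, frames=[5,4] (faults so far: 4)
  step 5: ref 2 -> FAULT, evict 5, frames=[2,4] (faults so far: 5)
  step 6: ref 1 -> FAULT, evict 4, frames=[2,1] (faults so far: 6)
  step 7: ref 4 -> FAULT, evict 2, frames=[4,1] (faults so far: 7)
  step 8: ref 4 -> HIT, frames=[4,1] (faults so far: 7)
  step 9: ref 4 -> HIT, frames=[4,1] (faults so far: 7)
  step 10: ref 3 -> FAULT, evict 1, frames=[4,3] (faults so far: 8)
  FIFO total faults: 8
--- LRU ---
  step 0: ref 3 -> FAULT, frames=[3,-] (faults so far: 1)
  step 1: ref 2 -> FAULT, frames=[3,2] (faults so far: 2)
  step 2: ref 5 -> FAULT, evict 3, frames=[5,2] (faults so far: 3)
  step 3: ref 5 -> HIT, frames=[5,2] (faults so far: 3)
  step 4: ref 4 -> FAULT, evict 2, frames=[5,4] (faults so far: 4)
  step 5: ref 2 -> FAULT, evict 5, frames=[2,4] (faults so far: 5)
  step 6: ref 1 -> FAULT, evict 4, frames=[2,1] (faults so far: 6)
  step 7: ref 4 -> FAULT, evict 2, frames=[4,1] (faults so far: 7)
  step 8: ref 4 -> HIT, frames=[4,1] (faults so far: 7)
  step 9: ref 4 -> HIT, frames=[4,1] (faults so far: 7)
  step 10: ref 3 -> FAULT, evict 1, frames=[4,3] (faults so far: 8)
  LRU total faults: 8
--- Optimal ---
  step 0: ref 3 -> FAULT, frames=[3,-] (faults so far: 1)
  step 1: ref 2 -> FAULT, frames=[3,2] (faults so far: 2)
  step 2: ref 5 -> FAULT, evict 3, frames=[5,2] (faults so far: 3)
  step 3: ref 5 -> HIT, frames=[5,2] (faults so far: 3)
  step 4: ref 4 -> FAULT, evict 5, frames=[4,2] (faults so far: 4)
  step 5: ref 2 -> HIT, frames=[4,2] (faults so far: 4)
  step 6: ref 1 -> FAULT, evict 2, frames=[4,1] (faults so far: 5)
  step 7: ref 4 -> HIT, frames=[4,1] (faults so far: 5)
  step 8: ref 4 -> HIT, frames=[4,1] (faults so far: 5)
  step 9: ref 4 -> HIT, frames=[4,1] (faults so far: 5)
  step 10: ref 3 -> FAULT, evict 1, frames=[4,3] (faults so far: 6)
  Optimal total faults: 6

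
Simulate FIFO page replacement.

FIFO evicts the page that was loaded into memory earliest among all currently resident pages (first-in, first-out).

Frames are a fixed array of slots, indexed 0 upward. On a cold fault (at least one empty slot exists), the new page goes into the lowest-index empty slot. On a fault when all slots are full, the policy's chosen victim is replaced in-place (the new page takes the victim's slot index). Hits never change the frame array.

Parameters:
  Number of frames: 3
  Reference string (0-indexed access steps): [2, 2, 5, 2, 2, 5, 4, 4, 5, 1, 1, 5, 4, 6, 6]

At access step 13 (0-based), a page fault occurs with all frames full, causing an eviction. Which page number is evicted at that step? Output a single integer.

Answer: 5

Derivation:
Step 0: ref 2 -> FAULT, frames=[2,-,-]
Step 1: ref 2 -> HIT, frames=[2,-,-]
Step 2: ref 5 -> FAULT, frames=[2,5,-]
Step 3: ref 2 -> HIT, frames=[2,5,-]
Step 4: ref 2 -> HIT, frames=[2,5,-]
Step 5: ref 5 -> HIT, frames=[2,5,-]
Step 6: ref 4 -> FAULT, frames=[2,5,4]
Step 7: ref 4 -> HIT, frames=[2,5,4]
Step 8: ref 5 -> HIT, frames=[2,5,4]
Step 9: ref 1 -> FAULT, evict 2, frames=[1,5,4]
Step 10: ref 1 -> HIT, frames=[1,5,4]
Step 11: ref 5 -> HIT, frames=[1,5,4]
Step 12: ref 4 -> HIT, frames=[1,5,4]
Step 13: ref 6 -> FAULT, evict 5, frames=[1,6,4]
At step 13: evicted page 5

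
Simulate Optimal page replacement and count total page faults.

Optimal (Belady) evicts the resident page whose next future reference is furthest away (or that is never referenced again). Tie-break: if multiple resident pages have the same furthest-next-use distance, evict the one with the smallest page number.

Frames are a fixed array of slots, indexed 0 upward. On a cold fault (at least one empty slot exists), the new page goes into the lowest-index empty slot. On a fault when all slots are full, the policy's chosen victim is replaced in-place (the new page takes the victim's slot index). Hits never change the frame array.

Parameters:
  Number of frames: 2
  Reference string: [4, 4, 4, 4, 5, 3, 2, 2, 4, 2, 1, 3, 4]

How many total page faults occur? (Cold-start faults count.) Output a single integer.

Step 0: ref 4 → FAULT, frames=[4,-]
Step 1: ref 4 → HIT, frames=[4,-]
Step 2: ref 4 → HIT, frames=[4,-]
Step 3: ref 4 → HIT, frames=[4,-]
Step 4: ref 5 → FAULT, frames=[4,5]
Step 5: ref 3 → FAULT (evict 5), frames=[4,3]
Step 6: ref 2 → FAULT (evict 3), frames=[4,2]
Step 7: ref 2 → HIT, frames=[4,2]
Step 8: ref 4 → HIT, frames=[4,2]
Step 9: ref 2 → HIT, frames=[4,2]
Step 10: ref 1 → FAULT (evict 2), frames=[4,1]
Step 11: ref 3 → FAULT (evict 1), frames=[4,3]
Step 12: ref 4 → HIT, frames=[4,3]
Total faults: 6

Answer: 6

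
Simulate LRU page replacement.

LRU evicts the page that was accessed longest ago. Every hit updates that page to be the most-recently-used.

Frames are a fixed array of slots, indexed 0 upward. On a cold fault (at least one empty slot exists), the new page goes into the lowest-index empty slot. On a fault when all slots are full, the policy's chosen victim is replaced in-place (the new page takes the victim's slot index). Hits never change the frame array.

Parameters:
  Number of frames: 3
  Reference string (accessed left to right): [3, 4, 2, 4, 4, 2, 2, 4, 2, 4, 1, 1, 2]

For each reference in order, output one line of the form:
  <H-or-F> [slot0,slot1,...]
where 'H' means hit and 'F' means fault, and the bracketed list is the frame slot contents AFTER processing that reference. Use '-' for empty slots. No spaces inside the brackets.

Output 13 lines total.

F [3,-,-]
F [3,4,-]
F [3,4,2]
H [3,4,2]
H [3,4,2]
H [3,4,2]
H [3,4,2]
H [3,4,2]
H [3,4,2]
H [3,4,2]
F [1,4,2]
H [1,4,2]
H [1,4,2]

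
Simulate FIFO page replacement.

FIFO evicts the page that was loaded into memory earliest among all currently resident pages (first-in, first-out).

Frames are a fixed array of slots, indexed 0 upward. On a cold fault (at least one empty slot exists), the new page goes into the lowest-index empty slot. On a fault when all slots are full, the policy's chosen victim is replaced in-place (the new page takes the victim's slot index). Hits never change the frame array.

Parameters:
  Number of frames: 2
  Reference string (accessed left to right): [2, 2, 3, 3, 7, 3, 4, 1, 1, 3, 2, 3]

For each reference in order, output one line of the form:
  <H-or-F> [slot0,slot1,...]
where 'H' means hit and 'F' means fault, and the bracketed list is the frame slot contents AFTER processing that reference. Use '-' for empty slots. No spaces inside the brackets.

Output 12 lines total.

F [2,-]
H [2,-]
F [2,3]
H [2,3]
F [7,3]
H [7,3]
F [7,4]
F [1,4]
H [1,4]
F [1,3]
F [2,3]
H [2,3]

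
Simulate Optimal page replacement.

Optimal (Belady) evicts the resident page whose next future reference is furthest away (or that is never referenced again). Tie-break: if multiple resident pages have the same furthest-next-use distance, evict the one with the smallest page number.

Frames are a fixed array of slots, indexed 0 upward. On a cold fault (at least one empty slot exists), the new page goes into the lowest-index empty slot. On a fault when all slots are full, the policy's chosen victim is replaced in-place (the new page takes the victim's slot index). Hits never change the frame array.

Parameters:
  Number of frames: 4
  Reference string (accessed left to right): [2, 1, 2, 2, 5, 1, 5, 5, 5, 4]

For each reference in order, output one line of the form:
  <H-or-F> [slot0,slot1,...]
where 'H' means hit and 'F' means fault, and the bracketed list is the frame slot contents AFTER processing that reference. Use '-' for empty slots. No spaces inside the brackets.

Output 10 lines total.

F [2,-,-,-]
F [2,1,-,-]
H [2,1,-,-]
H [2,1,-,-]
F [2,1,5,-]
H [2,1,5,-]
H [2,1,5,-]
H [2,1,5,-]
H [2,1,5,-]
F [2,1,5,4]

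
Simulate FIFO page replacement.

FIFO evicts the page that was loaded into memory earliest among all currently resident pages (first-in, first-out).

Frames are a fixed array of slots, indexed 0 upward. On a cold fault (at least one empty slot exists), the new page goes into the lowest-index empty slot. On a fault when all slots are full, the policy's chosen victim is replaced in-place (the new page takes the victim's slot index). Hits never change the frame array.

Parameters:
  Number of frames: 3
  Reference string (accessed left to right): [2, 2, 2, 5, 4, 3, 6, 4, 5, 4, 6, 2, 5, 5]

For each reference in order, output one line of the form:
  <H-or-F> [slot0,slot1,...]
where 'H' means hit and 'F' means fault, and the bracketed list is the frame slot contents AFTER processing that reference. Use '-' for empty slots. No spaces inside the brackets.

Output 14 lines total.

F [2,-,-]
H [2,-,-]
H [2,-,-]
F [2,5,-]
F [2,5,4]
F [3,5,4]
F [3,6,4]
H [3,6,4]
F [3,6,5]
F [4,6,5]
H [4,6,5]
F [4,2,5]
H [4,2,5]
H [4,2,5]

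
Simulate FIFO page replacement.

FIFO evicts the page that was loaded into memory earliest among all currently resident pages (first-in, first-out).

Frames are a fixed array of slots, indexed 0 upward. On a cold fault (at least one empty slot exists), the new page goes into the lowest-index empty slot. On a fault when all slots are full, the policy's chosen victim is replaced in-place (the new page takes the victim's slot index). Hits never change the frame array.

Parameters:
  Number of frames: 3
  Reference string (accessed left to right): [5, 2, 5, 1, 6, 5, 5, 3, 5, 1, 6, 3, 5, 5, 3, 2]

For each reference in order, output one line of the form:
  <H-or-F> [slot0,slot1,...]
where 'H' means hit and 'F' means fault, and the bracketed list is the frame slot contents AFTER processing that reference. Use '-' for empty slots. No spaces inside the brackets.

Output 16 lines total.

F [5,-,-]
F [5,2,-]
H [5,2,-]
F [5,2,1]
F [6,2,1]
F [6,5,1]
H [6,5,1]
F [6,5,3]
H [6,5,3]
F [1,5,3]
F [1,6,3]
H [1,6,3]
F [1,6,5]
H [1,6,5]
F [3,6,5]
F [3,2,5]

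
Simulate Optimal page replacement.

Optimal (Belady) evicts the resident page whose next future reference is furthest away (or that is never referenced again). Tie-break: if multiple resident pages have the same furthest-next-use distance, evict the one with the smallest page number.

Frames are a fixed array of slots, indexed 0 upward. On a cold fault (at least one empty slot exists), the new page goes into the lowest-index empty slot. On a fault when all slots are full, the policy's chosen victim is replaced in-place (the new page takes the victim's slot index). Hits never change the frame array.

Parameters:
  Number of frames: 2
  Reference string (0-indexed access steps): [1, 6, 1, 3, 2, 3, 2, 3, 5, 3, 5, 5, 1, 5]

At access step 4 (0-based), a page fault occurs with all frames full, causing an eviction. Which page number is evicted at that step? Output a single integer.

Step 0: ref 1 -> FAULT, frames=[1,-]
Step 1: ref 6 -> FAULT, frames=[1,6]
Step 2: ref 1 -> HIT, frames=[1,6]
Step 3: ref 3 -> FAULT, evict 6, frames=[1,3]
Step 4: ref 2 -> FAULT, evict 1, frames=[2,3]
At step 4: evicted page 1

Answer: 1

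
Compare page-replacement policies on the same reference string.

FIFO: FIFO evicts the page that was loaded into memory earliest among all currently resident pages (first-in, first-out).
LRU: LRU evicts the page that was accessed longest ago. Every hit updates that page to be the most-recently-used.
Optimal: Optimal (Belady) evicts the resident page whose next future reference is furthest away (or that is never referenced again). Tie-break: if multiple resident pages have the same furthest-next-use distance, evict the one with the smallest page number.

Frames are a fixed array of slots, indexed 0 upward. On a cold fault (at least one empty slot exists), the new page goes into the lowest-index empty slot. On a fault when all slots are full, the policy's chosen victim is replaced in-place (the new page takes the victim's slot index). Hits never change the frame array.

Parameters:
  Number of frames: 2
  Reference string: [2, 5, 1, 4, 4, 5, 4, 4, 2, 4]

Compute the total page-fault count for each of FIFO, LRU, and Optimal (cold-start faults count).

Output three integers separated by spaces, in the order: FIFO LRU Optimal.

--- FIFO ---
  step 0: ref 2 -> FAULT, frames=[2,-] (faults so far: 1)
  step 1: ref 5 -> FAULT, frames=[2,5] (faults so far: 2)
  step 2: ref 1 -> FAULT, evict 2, frames=[1,5] (faults so far: 3)
  step 3: ref 4 -> FAULT, evict 5, frames=[1,4] (faults so far: 4)
  step 4: ref 4 -> HIT, frames=[1,4] (faults so far: 4)
  step 5: ref 5 -> FAULT, evict 1, frames=[5,4] (faults so far: 5)
  step 6: ref 4 -> HIT, frames=[5,4] (faults so far: 5)
  step 7: ref 4 -> HIT, frames=[5,4] (faults so far: 5)
  step 8: ref 2 -> FAULT, evict 4, frames=[5,2] (faults so far: 6)
  step 9: ref 4 -> FAULT, evict 5, frames=[4,2] (faults so far: 7)
  FIFO total faults: 7
--- LRU ---
  step 0: ref 2 -> FAULT, frames=[2,-] (faults so far: 1)
  step 1: ref 5 -> FAULT, frames=[2,5] (faults so far: 2)
  step 2: ref 1 -> FAULT, evict 2, frames=[1,5] (faults so far: 3)
  step 3: ref 4 -> FAULT, evict 5, frames=[1,4] (faults so far: 4)
  step 4: ref 4 -> HIT, frames=[1,4] (faults so far: 4)
  step 5: ref 5 -> FAULT, evict 1, frames=[5,4] (faults so far: 5)
  step 6: ref 4 -> HIT, frames=[5,4] (faults so far: 5)
  step 7: ref 4 -> HIT, frames=[5,4] (faults so far: 5)
  step 8: ref 2 -> FAULT, evict 5, frames=[2,4] (faults so far: 6)
  step 9: ref 4 -> HIT, frames=[2,4] (faults so far: 6)
  LRU total faults: 6
--- Optimal ---
  step 0: ref 2 -> FAULT, frames=[2,-] (faults so far: 1)
  step 1: ref 5 -> FAULT, frames=[2,5] (faults so far: 2)
  step 2: ref 1 -> FAULT, evict 2, frames=[1,5] (faults so far: 3)
  step 3: ref 4 -> FAULT, evict 1, frames=[4,5] (faults so far: 4)
  step 4: ref 4 -> HIT, frames=[4,5] (faults so far: 4)
  step 5: ref 5 -> HIT, frames=[4,5] (faults so far: 4)
  step 6: ref 4 -> HIT, frames=[4,5] (faults so far: 4)
  step 7: ref 4 -> HIT, frames=[4,5] (faults so far: 4)
  step 8: ref 2 -> FAULT, evict 5, frames=[4,2] (faults so far: 5)
  step 9: ref 4 -> HIT, frames=[4,2] (faults so far: 5)
  Optimal total faults: 5

Answer: 7 6 5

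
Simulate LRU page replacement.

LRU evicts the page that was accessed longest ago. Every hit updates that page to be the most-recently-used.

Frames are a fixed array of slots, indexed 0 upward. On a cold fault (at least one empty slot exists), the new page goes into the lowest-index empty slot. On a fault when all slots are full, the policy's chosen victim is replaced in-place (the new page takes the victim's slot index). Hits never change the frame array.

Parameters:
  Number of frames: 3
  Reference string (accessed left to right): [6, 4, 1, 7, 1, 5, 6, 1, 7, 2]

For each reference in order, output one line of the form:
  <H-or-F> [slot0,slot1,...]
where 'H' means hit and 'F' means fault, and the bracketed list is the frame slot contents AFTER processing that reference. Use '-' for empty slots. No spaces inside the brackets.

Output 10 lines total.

F [6,-,-]
F [6,4,-]
F [6,4,1]
F [7,4,1]
H [7,4,1]
F [7,5,1]
F [6,5,1]
H [6,5,1]
F [6,7,1]
F [2,7,1]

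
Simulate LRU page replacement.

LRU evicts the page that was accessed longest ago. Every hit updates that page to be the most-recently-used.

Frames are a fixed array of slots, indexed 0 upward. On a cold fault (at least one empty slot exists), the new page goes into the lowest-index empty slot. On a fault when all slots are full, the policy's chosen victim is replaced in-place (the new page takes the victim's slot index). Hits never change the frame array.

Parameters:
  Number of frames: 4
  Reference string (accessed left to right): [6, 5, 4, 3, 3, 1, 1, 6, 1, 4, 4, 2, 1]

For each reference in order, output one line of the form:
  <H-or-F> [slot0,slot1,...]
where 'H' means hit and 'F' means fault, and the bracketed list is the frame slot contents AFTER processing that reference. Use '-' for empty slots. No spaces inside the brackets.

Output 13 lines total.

F [6,-,-,-]
F [6,5,-,-]
F [6,5,4,-]
F [6,5,4,3]
H [6,5,4,3]
F [1,5,4,3]
H [1,5,4,3]
F [1,6,4,3]
H [1,6,4,3]
H [1,6,4,3]
H [1,6,4,3]
F [1,6,4,2]
H [1,6,4,2]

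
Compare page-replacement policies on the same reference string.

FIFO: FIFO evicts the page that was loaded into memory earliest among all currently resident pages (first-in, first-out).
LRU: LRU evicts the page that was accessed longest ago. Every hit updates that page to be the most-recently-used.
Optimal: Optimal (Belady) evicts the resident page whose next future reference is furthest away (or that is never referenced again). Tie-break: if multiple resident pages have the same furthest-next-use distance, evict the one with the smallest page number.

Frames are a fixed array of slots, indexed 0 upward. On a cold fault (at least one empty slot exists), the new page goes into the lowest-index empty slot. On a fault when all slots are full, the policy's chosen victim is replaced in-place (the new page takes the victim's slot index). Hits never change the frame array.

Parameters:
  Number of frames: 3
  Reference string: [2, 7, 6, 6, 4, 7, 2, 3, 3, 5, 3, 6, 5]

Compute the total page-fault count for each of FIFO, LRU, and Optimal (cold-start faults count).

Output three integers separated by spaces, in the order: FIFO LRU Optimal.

--- FIFO ---
  step 0: ref 2 -> FAULT, frames=[2,-,-] (faults so far: 1)
  step 1: ref 7 -> FAULT, frames=[2,7,-] (faults so far: 2)
  step 2: ref 6 -> FAULT, frames=[2,7,6] (faults so far: 3)
  step 3: ref 6 -> HIT, frames=[2,7,6] (faults so far: 3)
  step 4: ref 4 -> FAULT, evict 2, frames=[4,7,6] (faults so far: 4)
  step 5: ref 7 -> HIT, frames=[4,7,6] (faults so far: 4)
  step 6: ref 2 -> FAULT, evict 7, frames=[4,2,6] (faults so far: 5)
  step 7: ref 3 -> FAULT, evict 6, frames=[4,2,3] (faults so far: 6)
  step 8: ref 3 -> HIT, frames=[4,2,3] (faults so far: 6)
  step 9: ref 5 -> FAULT, evict 4, frames=[5,2,3] (faults so far: 7)
  step 10: ref 3 -> HIT, frames=[5,2,3] (faults so far: 7)
  step 11: ref 6 -> FAULT, evict 2, frames=[5,6,3] (faults so far: 8)
  step 12: ref 5 -> HIT, frames=[5,6,3] (faults so far: 8)
  FIFO total faults: 8
--- LRU ---
  step 0: ref 2 -> FAULT, frames=[2,-,-] (faults so far: 1)
  step 1: ref 7 -> FAULT, frames=[2,7,-] (faults so far: 2)
  step 2: ref 6 -> FAULT, frames=[2,7,6] (faults so far: 3)
  step 3: ref 6 -> HIT, frames=[2,7,6] (faults so far: 3)
  step 4: ref 4 -> FAULT, evict 2, frames=[4,7,6] (faults so far: 4)
  step 5: ref 7 -> HIT, frames=[4,7,6] (faults so far: 4)
  step 6: ref 2 -> FAULT, evict 6, frames=[4,7,2] (faults so far: 5)
  step 7: ref 3 -> FAULT, evict 4, frames=[3,7,2] (faults so far: 6)
  step 8: ref 3 -> HIT, frames=[3,7,2] (faults so far: 6)
  step 9: ref 5 -> FAULT, evict 7, frames=[3,5,2] (faults so far: 7)
  step 10: ref 3 -> HIT, frames=[3,5,2] (faults so far: 7)
  step 11: ref 6 -> FAULT, evict 2, frames=[3,5,6] (faults so far: 8)
  step 12: ref 5 -> HIT, frames=[3,5,6] (faults so far: 8)
  LRU total faults: 8
--- Optimal ---
  step 0: ref 2 -> FAULT, frames=[2,-,-] (faults so far: 1)
  step 1: ref 7 -> FAULT, frames=[2,7,-] (faults so far: 2)
  step 2: ref 6 -> FAULT, frames=[2,7,6] (faults so far: 3)
  step 3: ref 6 -> HIT, frames=[2,7,6] (faults so far: 3)
  step 4: ref 4 -> FAULT, evict 6, frames=[2,7,4] (faults so far: 4)
  step 5: ref 7 -> HIT, frames=[2,7,4] (faults so far: 4)
  step 6: ref 2 -> HIT, frames=[2,7,4] (faults so far: 4)
  step 7: ref 3 -> FAULT, evict 2, frames=[3,7,4] (faults so far: 5)
  step 8: ref 3 -> HIT, frames=[3,7,4] (faults so far: 5)
  step 9: ref 5 -> FAULT, evict 4, frames=[3,7,5] (faults so far: 6)
  step 10: ref 3 -> HIT, frames=[3,7,5] (faults so far: 6)
  step 11: ref 6 -> FAULT, evict 3, frames=[6,7,5] (faults so far: 7)
  step 12: ref 5 -> HIT, frames=[6,7,5] (faults so far: 7)
  Optimal total faults: 7

Answer: 8 8 7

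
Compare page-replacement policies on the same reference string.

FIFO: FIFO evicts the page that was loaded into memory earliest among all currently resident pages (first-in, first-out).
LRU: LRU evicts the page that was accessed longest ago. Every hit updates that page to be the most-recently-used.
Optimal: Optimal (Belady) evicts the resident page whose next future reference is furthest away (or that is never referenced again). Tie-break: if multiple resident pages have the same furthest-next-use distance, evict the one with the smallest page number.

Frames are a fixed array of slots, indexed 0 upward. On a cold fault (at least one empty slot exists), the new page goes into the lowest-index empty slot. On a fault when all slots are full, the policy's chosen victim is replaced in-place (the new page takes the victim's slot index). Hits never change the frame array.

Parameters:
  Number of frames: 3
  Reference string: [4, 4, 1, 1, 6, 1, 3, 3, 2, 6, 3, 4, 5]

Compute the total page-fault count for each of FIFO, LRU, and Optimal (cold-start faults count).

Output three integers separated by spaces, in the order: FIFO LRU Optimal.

Answer: 7 8 7

Derivation:
--- FIFO ---
  step 0: ref 4 -> FAULT, frames=[4,-,-] (faults so far: 1)
  step 1: ref 4 -> HIT, frames=[4,-,-] (faults so far: 1)
  step 2: ref 1 -> FAULT, frames=[4,1,-] (faults so far: 2)
  step 3: ref 1 -> HIT, frames=[4,1,-] (faults so far: 2)
  step 4: ref 6 -> FAULT, frames=[4,1,6] (faults so far: 3)
  step 5: ref 1 -> HIT, frames=[4,1,6] (faults so far: 3)
  step 6: ref 3 -> FAULT, evict 4, frames=[3,1,6] (faults so far: 4)
  step 7: ref 3 -> HIT, frames=[3,1,6] (faults so far: 4)
  step 8: ref 2 -> FAULT, evict 1, frames=[3,2,6] (faults so far: 5)
  step 9: ref 6 -> HIT, frames=[3,2,6] (faults so far: 5)
  step 10: ref 3 -> HIT, frames=[3,2,6] (faults so far: 5)
  step 11: ref 4 -> FAULT, evict 6, frames=[3,2,4] (faults so far: 6)
  step 12: ref 5 -> FAULT, evict 3, frames=[5,2,4] (faults so far: 7)
  FIFO total faults: 7
--- LRU ---
  step 0: ref 4 -> FAULT, frames=[4,-,-] (faults so far: 1)
  step 1: ref 4 -> HIT, frames=[4,-,-] (faults so far: 1)
  step 2: ref 1 -> FAULT, frames=[4,1,-] (faults so far: 2)
  step 3: ref 1 -> HIT, frames=[4,1,-] (faults so far: 2)
  step 4: ref 6 -> FAULT, frames=[4,1,6] (faults so far: 3)
  step 5: ref 1 -> HIT, frames=[4,1,6] (faults so far: 3)
  step 6: ref 3 -> FAULT, evict 4, frames=[3,1,6] (faults so far: 4)
  step 7: ref 3 -> HIT, frames=[3,1,6] (faults so far: 4)
  step 8: ref 2 -> FAULT, evict 6, frames=[3,1,2] (faults so far: 5)
  step 9: ref 6 -> FAULT, evict 1, frames=[3,6,2] (faults so far: 6)
  step 10: ref 3 -> HIT, frames=[3,6,2] (faults so far: 6)
  step 11: ref 4 -> FAULT, evict 2, frames=[3,6,4] (faults so far: 7)
  step 12: ref 5 -> FAULT, evict 6, frames=[3,5,4] (faults so far: 8)
  LRU total faults: 8
--- Optimal ---
  step 0: ref 4 -> FAULT, frames=[4,-,-] (faults so far: 1)
  step 1: ref 4 -> HIT, frames=[4,-,-] (faults so far: 1)
  step 2: ref 1 -> FAULT, frames=[4,1,-] (faults so far: 2)
  step 3: ref 1 -> HIT, frames=[4,1,-] (faults so far: 2)
  step 4: ref 6 -> FAULT, frames=[4,1,6] (faults so far: 3)
  step 5: ref 1 -> HIT, frames=[4,1,6] (faults so far: 3)
  step 6: ref 3 -> FAULT, evict 1, frames=[4,3,6] (faults so far: 4)
  step 7: ref 3 -> HIT, frames=[4,3,6] (faults so far: 4)
  step 8: ref 2 -> FAULT, evict 4, frames=[2,3,6] (faults so far: 5)
  step 9: ref 6 -> HIT, frames=[2,3,6] (faults so far: 5)
  step 10: ref 3 -> HIT, frames=[2,3,6] (faults so far: 5)
  step 11: ref 4 -> FAULT, evict 2, frames=[4,3,6] (faults so far: 6)
  step 12: ref 5 -> FAULT, evict 3, frames=[4,5,6] (faults so far: 7)
  Optimal total faults: 7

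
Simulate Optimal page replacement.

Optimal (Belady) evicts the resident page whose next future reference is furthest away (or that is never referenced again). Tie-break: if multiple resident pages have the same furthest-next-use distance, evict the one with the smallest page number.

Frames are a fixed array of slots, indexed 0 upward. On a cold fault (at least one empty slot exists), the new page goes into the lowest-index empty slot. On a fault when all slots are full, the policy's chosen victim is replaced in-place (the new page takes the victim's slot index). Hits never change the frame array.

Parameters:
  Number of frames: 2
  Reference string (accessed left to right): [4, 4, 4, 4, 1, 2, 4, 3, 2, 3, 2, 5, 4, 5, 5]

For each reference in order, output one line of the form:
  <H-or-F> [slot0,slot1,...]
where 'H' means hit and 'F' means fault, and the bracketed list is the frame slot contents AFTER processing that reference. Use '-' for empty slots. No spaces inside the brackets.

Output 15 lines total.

F [4,-]
H [4,-]
H [4,-]
H [4,-]
F [4,1]
F [4,2]
H [4,2]
F [3,2]
H [3,2]
H [3,2]
H [3,2]
F [3,5]
F [4,5]
H [4,5]
H [4,5]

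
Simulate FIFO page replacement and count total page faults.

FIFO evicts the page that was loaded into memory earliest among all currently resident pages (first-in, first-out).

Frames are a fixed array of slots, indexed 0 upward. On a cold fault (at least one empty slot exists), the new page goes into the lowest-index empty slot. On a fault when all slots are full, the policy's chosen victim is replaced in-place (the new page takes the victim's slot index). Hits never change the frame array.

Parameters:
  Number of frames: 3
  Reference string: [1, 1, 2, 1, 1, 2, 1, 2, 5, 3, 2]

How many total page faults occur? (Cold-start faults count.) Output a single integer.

Answer: 4

Derivation:
Step 0: ref 1 → FAULT, frames=[1,-,-]
Step 1: ref 1 → HIT, frames=[1,-,-]
Step 2: ref 2 → FAULT, frames=[1,2,-]
Step 3: ref 1 → HIT, frames=[1,2,-]
Step 4: ref 1 → HIT, frames=[1,2,-]
Step 5: ref 2 → HIT, frames=[1,2,-]
Step 6: ref 1 → HIT, frames=[1,2,-]
Step 7: ref 2 → HIT, frames=[1,2,-]
Step 8: ref 5 → FAULT, frames=[1,2,5]
Step 9: ref 3 → FAULT (evict 1), frames=[3,2,5]
Step 10: ref 2 → HIT, frames=[3,2,5]
Total faults: 4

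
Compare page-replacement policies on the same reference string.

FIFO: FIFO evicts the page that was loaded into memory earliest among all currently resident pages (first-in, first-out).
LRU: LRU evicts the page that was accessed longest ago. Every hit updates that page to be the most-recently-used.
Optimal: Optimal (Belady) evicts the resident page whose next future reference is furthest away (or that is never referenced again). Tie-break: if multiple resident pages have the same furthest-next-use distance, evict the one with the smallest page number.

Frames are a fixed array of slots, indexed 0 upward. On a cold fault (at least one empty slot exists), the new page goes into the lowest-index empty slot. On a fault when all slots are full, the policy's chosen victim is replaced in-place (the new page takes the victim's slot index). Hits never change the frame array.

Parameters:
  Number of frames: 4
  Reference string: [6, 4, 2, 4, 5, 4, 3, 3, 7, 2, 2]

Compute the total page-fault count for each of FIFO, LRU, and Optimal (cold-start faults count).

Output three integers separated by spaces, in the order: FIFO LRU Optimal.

--- FIFO ---
  step 0: ref 6 -> FAULT, frames=[6,-,-,-] (faults so far: 1)
  step 1: ref 4 -> FAULT, frames=[6,4,-,-] (faults so far: 2)
  step 2: ref 2 -> FAULT, frames=[6,4,2,-] (faults so far: 3)
  step 3: ref 4 -> HIT, frames=[6,4,2,-] (faults so far: 3)
  step 4: ref 5 -> FAULT, frames=[6,4,2,5] (faults so far: 4)
  step 5: ref 4 -> HIT, frames=[6,4,2,5] (faults so far: 4)
  step 6: ref 3 -> FAULT, evict 6, frames=[3,4,2,5] (faults so far: 5)
  step 7: ref 3 -> HIT, frames=[3,4,2,5] (faults so far: 5)
  step 8: ref 7 -> FAULT, evict 4, frames=[3,7,2,5] (faults so far: 6)
  step 9: ref 2 -> HIT, frames=[3,7,2,5] (faults so far: 6)
  step 10: ref 2 -> HIT, frames=[3,7,2,5] (faults so far: 6)
  FIFO total faults: 6
--- LRU ---
  step 0: ref 6 -> FAULT, frames=[6,-,-,-] (faults so far: 1)
  step 1: ref 4 -> FAULT, frames=[6,4,-,-] (faults so far: 2)
  step 2: ref 2 -> FAULT, frames=[6,4,2,-] (faults so far: 3)
  step 3: ref 4 -> HIT, frames=[6,4,2,-] (faults so far: 3)
  step 4: ref 5 -> FAULT, frames=[6,4,2,5] (faults so far: 4)
  step 5: ref 4 -> HIT, frames=[6,4,2,5] (faults so far: 4)
  step 6: ref 3 -> FAULT, evict 6, frames=[3,4,2,5] (faults so far: 5)
  step 7: ref 3 -> HIT, frames=[3,4,2,5] (faults so far: 5)
  step 8: ref 7 -> FAULT, evict 2, frames=[3,4,7,5] (faults so far: 6)
  step 9: ref 2 -> FAULT, evict 5, frames=[3,4,7,2] (faults so far: 7)
  step 10: ref 2 -> HIT, frames=[3,4,7,2] (faults so far: 7)
  LRU total faults: 7
--- Optimal ---
  step 0: ref 6 -> FAULT, frames=[6,-,-,-] (faults so far: 1)
  step 1: ref 4 -> FAULT, frames=[6,4,-,-] (faults so far: 2)
  step 2: ref 2 -> FAULT, frames=[6,4,2,-] (faults so far: 3)
  step 3: ref 4 -> HIT, frames=[6,4,2,-] (faults so far: 3)
  step 4: ref 5 -> FAULT, frames=[6,4,2,5] (faults so far: 4)
  step 5: ref 4 -> HIT, frames=[6,4,2,5] (faults so far: 4)
  step 6: ref 3 -> FAULT, evict 4, frames=[6,3,2,5] (faults so far: 5)
  step 7: ref 3 -> HIT, frames=[6,3,2,5] (faults so far: 5)
  step 8: ref 7 -> FAULT, evict 3, frames=[6,7,2,5] (faults so far: 6)
  step 9: ref 2 -> HIT, frames=[6,7,2,5] (faults so far: 6)
  step 10: ref 2 -> HIT, frames=[6,7,2,5] (faults so far: 6)
  Optimal total faults: 6

Answer: 6 7 6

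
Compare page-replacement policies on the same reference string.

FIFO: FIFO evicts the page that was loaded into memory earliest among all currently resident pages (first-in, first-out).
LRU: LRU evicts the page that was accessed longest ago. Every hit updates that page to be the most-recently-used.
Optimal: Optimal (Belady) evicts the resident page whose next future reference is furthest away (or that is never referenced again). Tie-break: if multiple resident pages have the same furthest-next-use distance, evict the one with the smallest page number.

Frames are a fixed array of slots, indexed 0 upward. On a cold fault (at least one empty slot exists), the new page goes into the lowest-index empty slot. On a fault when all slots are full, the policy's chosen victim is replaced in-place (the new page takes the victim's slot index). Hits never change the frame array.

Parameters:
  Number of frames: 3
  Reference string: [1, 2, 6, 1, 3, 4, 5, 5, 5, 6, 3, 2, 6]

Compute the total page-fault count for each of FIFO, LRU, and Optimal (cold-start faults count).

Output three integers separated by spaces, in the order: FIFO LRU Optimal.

--- FIFO ---
  step 0: ref 1 -> FAULT, frames=[1,-,-] (faults so far: 1)
  step 1: ref 2 -> FAULT, frames=[1,2,-] (faults so far: 2)
  step 2: ref 6 -> FAULT, frames=[1,2,6] (faults so far: 3)
  step 3: ref 1 -> HIT, frames=[1,2,6] (faults so far: 3)
  step 4: ref 3 -> FAULT, evict 1, frames=[3,2,6] (faults so far: 4)
  step 5: ref 4 -> FAULT, evict 2, frames=[3,4,6] (faults so far: 5)
  step 6: ref 5 -> FAULT, evict 6, frames=[3,4,5] (faults so far: 6)
  step 7: ref 5 -> HIT, frames=[3,4,5] (faults so far: 6)
  step 8: ref 5 -> HIT, frames=[3,4,5] (faults so far: 6)
  step 9: ref 6 -> FAULT, evict 3, frames=[6,4,5] (faults so far: 7)
  step 10: ref 3 -> FAULT, evict 4, frames=[6,3,5] (faults so far: 8)
  step 11: ref 2 -> FAULT, evict 5, frames=[6,3,2] (faults so far: 9)
  step 12: ref 6 -> HIT, frames=[6,3,2] (faults so far: 9)
  FIFO total faults: 9
--- LRU ---
  step 0: ref 1 -> FAULT, frames=[1,-,-] (faults so far: 1)
  step 1: ref 2 -> FAULT, frames=[1,2,-] (faults so far: 2)
  step 2: ref 6 -> FAULT, frames=[1,2,6] (faults so far: 3)
  step 3: ref 1 -> HIT, frames=[1,2,6] (faults so far: 3)
  step 4: ref 3 -> FAULT, evict 2, frames=[1,3,6] (faults so far: 4)
  step 5: ref 4 -> FAULT, evict 6, frames=[1,3,4] (faults so far: 5)
  step 6: ref 5 -> FAULT, evict 1, frames=[5,3,4] (faults so far: 6)
  step 7: ref 5 -> HIT, frames=[5,3,4] (faults so far: 6)
  step 8: ref 5 -> HIT, frames=[5,3,4] (faults so far: 6)
  step 9: ref 6 -> FAULT, evict 3, frames=[5,6,4] (faults so far: 7)
  step 10: ref 3 -> FAULT, evict 4, frames=[5,6,3] (faults so far: 8)
  step 11: ref 2 -> FAULT, evict 5, frames=[2,6,3] (faults so far: 9)
  step 12: ref 6 -> HIT, frames=[2,6,3] (faults so far: 9)
  LRU total faults: 9
--- Optimal ---
  step 0: ref 1 -> FAULT, frames=[1,-,-] (faults so far: 1)
  step 1: ref 2 -> FAULT, frames=[1,2,-] (faults so far: 2)
  step 2: ref 6 -> FAULT, frames=[1,2,6] (faults so far: 3)
  step 3: ref 1 -> HIT, frames=[1,2,6] (faults so far: 3)
  step 4: ref 3 -> FAULT, evict 1, frames=[3,2,6] (faults so far: 4)
  step 5: ref 4 -> FAULT, evict 2, frames=[3,4,6] (faults so far: 5)
  step 6: ref 5 -> FAULT, evict 4, frames=[3,5,6] (faults so far: 6)
  step 7: ref 5 -> HIT, frames=[3,5,6] (faults so far: 6)
  step 8: ref 5 -> HIT, frames=[3,5,6] (faults so far: 6)
  step 9: ref 6 -> HIT, frames=[3,5,6] (faults so far: 6)
  step 10: ref 3 -> HIT, frames=[3,5,6] (faults so far: 6)
  step 11: ref 2 -> FAULT, evict 3, frames=[2,5,6] (faults so far: 7)
  step 12: ref 6 -> HIT, frames=[2,5,6] (faults so far: 7)
  Optimal total faults: 7

Answer: 9 9 7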